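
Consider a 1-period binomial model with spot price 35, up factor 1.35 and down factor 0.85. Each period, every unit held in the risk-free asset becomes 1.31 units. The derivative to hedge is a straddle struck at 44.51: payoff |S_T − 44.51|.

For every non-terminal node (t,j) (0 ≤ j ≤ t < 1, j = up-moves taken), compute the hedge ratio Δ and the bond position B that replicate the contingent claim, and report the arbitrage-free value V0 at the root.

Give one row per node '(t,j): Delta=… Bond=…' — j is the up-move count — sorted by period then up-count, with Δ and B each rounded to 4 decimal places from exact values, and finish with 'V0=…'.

No-arbitrage ⇒ martingale measure with p* = (R−d)/(u−d) = 0.9200.
Terminal values V(1,·): V(1,0)=14.7600, V(1,1)=2.7400
  t=0,j=0: stock 35.0000 → up 47.2500 (V=2.7400), down 29.7500 (V=14.7600). Price 2.8256; hedge Δ=-0.6869, bond B=26.8656.
Self-financing check: at every node Δ·S+B equals the discounted successor values.

(0,0): Delta=-0.6869 Bond=26.8656
V0=2.8256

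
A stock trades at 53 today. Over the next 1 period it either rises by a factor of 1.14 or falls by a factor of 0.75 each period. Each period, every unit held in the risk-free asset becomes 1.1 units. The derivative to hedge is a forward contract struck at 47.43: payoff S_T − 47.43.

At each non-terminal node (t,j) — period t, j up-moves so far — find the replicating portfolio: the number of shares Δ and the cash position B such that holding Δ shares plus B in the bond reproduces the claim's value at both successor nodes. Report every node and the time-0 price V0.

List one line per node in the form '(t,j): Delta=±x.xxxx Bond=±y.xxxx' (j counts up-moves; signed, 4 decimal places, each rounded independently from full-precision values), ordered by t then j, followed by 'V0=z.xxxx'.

Under the risk-neutral measure, an up-move has probability p* = (R−d)/(u−d) = 0.8974 and values discount at R = 1.1.
Terminal payoffs: V(1,0)=-7.6800, V(1,1)=12.9900
Node (0,0) S=53.0000: V=(p*·12.9900+(1−p*)·-7.6800)/1.1=9.8818; Δ=(12.9900−-7.6800)/(60.4200−39.7500)=1.0000; B=V−Δ·S=-43.1182
Each (Δ,B) replicates both successor values, so the strategy is self-financing and V0 is arbitrage-free.

(0,0): Delta=1.0000 Bond=-43.1182
V0=9.8818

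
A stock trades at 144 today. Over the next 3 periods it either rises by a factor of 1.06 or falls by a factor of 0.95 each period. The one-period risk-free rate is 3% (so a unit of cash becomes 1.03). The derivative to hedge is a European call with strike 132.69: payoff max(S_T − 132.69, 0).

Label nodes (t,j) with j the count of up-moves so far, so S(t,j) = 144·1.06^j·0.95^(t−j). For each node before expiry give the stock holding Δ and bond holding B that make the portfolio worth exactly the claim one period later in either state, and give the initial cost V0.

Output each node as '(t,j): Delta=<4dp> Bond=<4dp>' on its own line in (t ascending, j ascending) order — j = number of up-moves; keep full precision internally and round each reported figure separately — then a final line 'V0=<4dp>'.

Under the risk-neutral measure, an up-move has probability p* = (R−d)/(u−d) = 0.7273 and values discount at R = 1.03.
Terminal payoffs: V(3,0)=0.0000, V(3,1)=5.0676, V(3,2)=21.0185, V(3,3)=38.8163
(2,0): S=129.9600. Δ = (V_up−V_dn)/(S_up−S_dn) = (5.0676−0.0000)/(137.7576−123.4620) = 0.3545. V = [p*·5.0676 + (1−p*)·0.0000]/1.03 = 3.5782. B = V − Δ·S = -42.4909.
(2,1): S=145.0080. Δ = (V_up−V_dn)/(S_up−S_dn) = (21.0185−5.0676)/(153.7085−137.7576) = 1.0000. V = [p*·21.0185 + (1−p*)·5.0676]/1.03 = 16.1828. B = V − Δ·S = -128.8252.
(2,2): S=161.7984. Δ = (V_up−V_dn)/(S_up−S_dn) = (38.8163−21.0185)/(171.5063−153.7085) = 1.0000. V = [p*·38.8163 + (1−p*)·21.0185]/1.03 = 32.9732. B = V − Δ·S = -128.8252.
(1,0): S=136.8000. Δ = (V_up−V_dn)/(S_up−S_dn) = (16.1828−3.5782)/(145.0080−129.9600) = 0.8376. V = [p*·16.1828 + (1−p*)·3.5782]/1.03 = 12.3739. B = V − Δ·S = -102.2131.
(1,1): S=152.6400. Δ = (V_up−V_dn)/(S_up−S_dn) = (32.9732−16.1828)/(161.7984−145.0080) = 1.0000. V = [p*·32.9732 + (1−p*)·16.1828]/1.03 = 27.5669. B = V − Δ·S = -125.0731.
(0,0): S=144.0000. Δ = (V_up−V_dn)/(S_up−S_dn) = (27.5669−12.3739)/(152.6400−136.8000) = 0.9592. V = [p*·27.5669 + (1−p*)·12.3739]/1.03 = 22.7412. B = V − Δ·S = -115.3772.
Root portfolio cost Δ·144+B reproduces V0=22.7412.

(0,0): Delta=0.9592 Bond=-115.3772
(1,0): Delta=0.8376 Bond=-102.2131
(1,1): Delta=1.0000 Bond=-125.0731
(2,0): Delta=0.3545 Bond=-42.4909
(2,1): Delta=1.0000 Bond=-128.8252
(2,2): Delta=1.0000 Bond=-128.8252
V0=22.7412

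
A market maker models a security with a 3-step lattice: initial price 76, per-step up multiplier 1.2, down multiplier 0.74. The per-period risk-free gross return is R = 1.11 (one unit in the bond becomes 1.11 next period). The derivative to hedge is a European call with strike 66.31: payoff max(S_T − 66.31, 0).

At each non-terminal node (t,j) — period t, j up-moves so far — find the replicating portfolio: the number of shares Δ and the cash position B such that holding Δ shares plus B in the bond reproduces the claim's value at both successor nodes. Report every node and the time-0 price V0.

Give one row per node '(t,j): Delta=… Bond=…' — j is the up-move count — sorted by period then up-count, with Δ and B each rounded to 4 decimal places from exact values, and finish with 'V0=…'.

(0,0): Delta=0.8634 Bond=-36.8020
(1,0): Delta=0.4111 Bond=-15.4123
(1,1): Delta=0.9312 Bond=-47.0379
(2,0): Delta=0.0000 Bond=0.0000
(2,1): Delta=0.4727 Bond=-21.2690
(2,2): Delta=1.0000 Bond=-59.7387
V0=28.8147

Risk-neutral probability p* = (R−d)/(u−d) = (1.11−0.74)/(1.2−0.74) = 0.8043.
Terminal values V(3,·): V(3,0)=0.0000, V(3,1)=0.0000, V(3,2)=14.6756, V(3,3)=65.0180
  t=2,j=0: stock 41.6176 → up 49.9411 (V=0.0000), down 30.7970 (V=0.0000). Price 0.0000; hedge Δ=0.0000, bond B=0.0000.
  t=2,j=1: stock 67.4880 → up 80.9856 (V=14.6756), down 49.9411 (V=0.0000). Price 10.6345; hedge Δ=0.4727, bond B=-21.2690.
  t=2,j=2: stock 109.4400 → up 131.3280 (V=65.0180), down 80.9856 (V=14.6756). Price 49.7013; hedge Δ=1.0000, bond B=-59.7387.
  t=1,j=0: stock 56.2400 → up 67.4880 (V=10.6345), down 41.6176 (V=0.0000). Price 7.7062; hedge Δ=0.4111, bond B=-15.4123.
  t=1,j=1: stock 91.2000 → up 109.4400 (V=49.7013), down 67.4880 (V=10.6345). Price 37.8899; hedge Δ=0.9312, bond B=-47.0379.
  t=0,j=0: stock 76.0000 → up 91.2000 (V=37.8899), down 56.2400 (V=7.7062). Price 28.8147; hedge Δ=0.8634, bond B=-36.8020.
Each (Δ,B) replicates both successor values, so the strategy is self-financing and V0 is arbitrage-free.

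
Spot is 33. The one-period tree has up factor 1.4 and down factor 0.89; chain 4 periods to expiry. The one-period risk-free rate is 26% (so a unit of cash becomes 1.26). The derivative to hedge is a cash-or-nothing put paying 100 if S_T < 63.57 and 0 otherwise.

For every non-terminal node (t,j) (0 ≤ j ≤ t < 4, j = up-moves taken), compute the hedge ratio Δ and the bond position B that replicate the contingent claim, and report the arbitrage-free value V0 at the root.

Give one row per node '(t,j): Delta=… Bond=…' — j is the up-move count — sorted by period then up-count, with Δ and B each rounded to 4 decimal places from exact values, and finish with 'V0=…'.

No-arbitrage ⇒ martingale measure with p* = (R−d)/(u−d) = 0.7255.
Terminal payoffs: V(4,0)=100.0000, V(4,1)=100.0000, V(4,2)=100.0000, V(4,3)=0.0000, V(4,4)=0.0000
(3,0): S=23.2640. Δ = (V_up−V_dn)/(S_up−S_dn) = (100.0000−100.0000)/(32.5696−20.7049) = 0.0000. V = [p*·100.0000 + (1−p*)·100.0000]/1.26 = 79.3651. B = V − Δ·S = 79.3651.
(3,1): S=36.5950. Δ = (V_up−V_dn)/(S_up−S_dn) = (100.0000−100.0000)/(51.2330−32.5696) = 0.0000. V = [p*·100.0000 + (1−p*)·100.0000]/1.26 = 79.3651. B = V − Δ·S = 79.3651.
(3,2): S=57.5652. Δ = (V_up−V_dn)/(S_up−S_dn) = (0.0000−100.0000)/(80.5913−51.2330) = -3.4062. V = [p*·0.0000 + (1−p*)·100.0000]/1.26 = 21.7865. B = V − Δ·S = 217.8649.
(3,3): S=90.5520. Δ = (V_up−V_dn)/(S_up−S_dn) = (0.0000−0.0000)/(126.7728−80.5913) = 0.0000. V = [p*·0.0000 + (1−p*)·0.0000]/1.26 = 0.0000. B = V − Δ·S = 0.0000.
(2,0): S=26.1393. Δ = (V_up−V_dn)/(S_up−S_dn) = (79.3651−79.3651)/(36.5950−23.2640) = 0.0000. V = [p*·79.3651 + (1−p*)·79.3651]/1.26 = 62.9882. B = V − Δ·S = 62.9882.
(2,1): S=41.1180. Δ = (V_up−V_dn)/(S_up−S_dn) = (21.7865−79.3651)/(57.5652−36.5950) = -2.7457. V = [p*·21.7865 + (1−p*)·79.3651]/1.26 = 29.8352. B = V − Δ·S = 142.7344.
(2,2): S=64.6800. Δ = (V_up−V_dn)/(S_up−S_dn) = (0.0000−21.7865)/(90.5520−57.5652) = -0.6605. V = [p*·0.0000 + (1−p*)·21.7865]/1.26 = 4.7465. B = V − Δ·S = 47.4651.
(1,0): S=29.3700. Δ = (V_up−V_dn)/(S_up−S_dn) = (29.8352−62.9882)/(41.1180−26.1393) = -2.2133. V = [p*·29.8352 + (1−p*)·62.9882]/1.26 = 30.9016. B = V − Δ·S = 95.9074.
(1,1): S=46.2000. Δ = (V_up−V_dn)/(S_up−S_dn) = (4.7465−29.8352)/(64.6800−41.1180) = -1.0648. V = [p*·4.7465 + (1−p*)·29.8352]/1.26 = 9.2330. B = V − Δ·S = 58.4266.
(0,0): S=33.0000. Δ = (V_up−V_dn)/(S_up−S_dn) = (9.2330−30.9016)/(46.2000−29.3700) = -1.2875. V = [p*·9.2330 + (1−p*)·30.9016]/1.26 = 12.0486. B = V − Δ·S = 54.5360.
Self-financing check: at every node Δ·S+B equals the discounted successor values.

(0,0): Delta=-1.2875 Bond=54.5360
(1,0): Delta=-2.2133 Bond=95.9074
(1,1): Delta=-1.0648 Bond=58.4266
(2,0): Delta=0.0000 Bond=62.9882
(2,1): Delta=-2.7457 Bond=142.7344
(2,2): Delta=-0.6605 Bond=47.4651
(3,0): Delta=0.0000 Bond=79.3651
(3,1): Delta=0.0000 Bond=79.3651
(3,2): Delta=-3.4062 Bond=217.8649
(3,3): Delta=0.0000 Bond=0.0000
V0=12.0486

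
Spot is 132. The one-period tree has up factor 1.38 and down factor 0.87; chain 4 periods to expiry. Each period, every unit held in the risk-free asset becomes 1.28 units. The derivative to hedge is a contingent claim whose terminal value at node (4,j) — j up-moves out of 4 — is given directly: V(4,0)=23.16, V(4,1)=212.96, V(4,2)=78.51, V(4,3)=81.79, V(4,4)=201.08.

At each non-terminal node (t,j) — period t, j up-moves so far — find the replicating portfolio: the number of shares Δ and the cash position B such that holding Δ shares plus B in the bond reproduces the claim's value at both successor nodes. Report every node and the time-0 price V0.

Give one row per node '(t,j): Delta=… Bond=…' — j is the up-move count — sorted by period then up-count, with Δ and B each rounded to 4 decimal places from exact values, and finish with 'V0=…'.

(0,0): Delta=0.3697 Bond=1.2046
(1,0): Delta=-0.3436 Bond=83.4524
(1,1): Delta=0.4793 Bond=-18.4362
(2,0): Delta=-1.0866 Bond=181.0564
(2,1): Delta=-0.2293 Bond=88.7123
(2,2): Delta=0.5883 Bond=-50.9912
(3,0): Delta=4.2815 Bond=-234.8566
(3,1): Delta=-1.9120 Bond=345.5593
(3,2): Delta=0.0294 Bond=56.9646
(3,3): Delta=0.6743 Bond=-95.0818
V0=50.0010

No-arbitrage ⇒ martingale measure with p* = (R−d)/(u−d) = 0.8039.
Terminal payoffs: V(4,0)=23.1600, V(4,1)=212.9600, V(4,2)=78.5100, V(4,3)=81.7900, V(4,4)=201.0800
Node (3,0) S=86.9224: V=(p*·212.9600+(1−p*)·23.1600)/1.28=137.3002; Δ=(212.9600−23.1600)/(119.9529−75.6225)=4.2815; B=V−Δ·S=-234.8566
Node (3,1) S=137.8769: V=(p*·78.5100+(1−p*)·212.9600)/1.28=81.9318; Δ=(78.5100−212.9600)/(190.2701−119.9529)=-1.9120; B=V−Δ·S=345.5593
Node (3,2) S=218.7013: V=(p*·81.7900+(1−p*)·78.5100)/1.28=63.3960; Δ=(81.7900−78.5100)/(301.8078−190.2701)=0.0294; B=V−Δ·S=56.9646
Node (3,3) S=346.9055: V=(p*·201.0800+(1−p*)·81.7900)/1.28=138.8202; Δ=(201.0800−81.7900)/(478.7296−301.8078)=0.6743; B=V−Δ·S=-95.0818
Node (2,0) S=99.9108: V=(p*·81.9318+(1−p*)·137.3002)/1.28=72.4909; Δ=(81.9318−137.3002)/(137.8769−86.9224)=-1.0866; B=V−Δ·S=181.0564
Node (2,1) S=158.4792: V=(p*·63.3960+(1−p*)·81.9318)/1.28=52.3676; Δ=(63.3960−81.9318)/(218.7013−137.8769)=-0.2293; B=V−Δ·S=88.7123
Node (2,2) S=251.3808: V=(p*·138.8202+(1−p*)·63.3960)/1.28=96.8993; Δ=(138.8202−63.3960)/(346.9055−218.7013)=0.5883; B=V−Δ·S=-50.9912
Node (1,0) S=114.8400: V=(p*·52.3676+(1−p*)·72.4909)/1.28=43.9948; Δ=(52.3676−72.4909)/(158.4792−99.9108)=-0.3436; B=V−Δ·S=83.4524
Node (1,1) S=182.1600: V=(p*·96.8993+(1−p*)·52.3676)/1.28=68.8809; Δ=(96.8993−52.3676)/(251.3808−158.4792)=0.4793; B=V−Δ·S=-18.4362
Node (0,0) S=132.0000: V=(p*·68.8809+(1−p*)·43.9948)/1.28=50.0010; Δ=(68.8809−43.9948)/(182.1600−114.8400)=0.3697; B=V−Δ·S=1.2046
Self-financing check: at every node Δ·S+B equals the discounted successor values.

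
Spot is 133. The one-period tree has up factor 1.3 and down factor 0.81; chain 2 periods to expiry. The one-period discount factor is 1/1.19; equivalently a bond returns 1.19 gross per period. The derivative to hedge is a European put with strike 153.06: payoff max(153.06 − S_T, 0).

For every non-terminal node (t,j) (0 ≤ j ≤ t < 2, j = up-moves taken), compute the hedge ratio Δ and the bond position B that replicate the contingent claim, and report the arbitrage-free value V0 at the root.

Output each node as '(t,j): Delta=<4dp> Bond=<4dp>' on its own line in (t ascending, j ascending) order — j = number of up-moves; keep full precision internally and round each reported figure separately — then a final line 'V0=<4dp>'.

Since d<R<u, set p* = (R−d)/(u−d) = 0.7755; price each node as the discounted p*-expectation of its children.
At expiry t=2: V(2,0)=65.7987, V(2,1)=13.0110, V(2,2)=0.0000
  t=1,j=0: stock 107.7300 → up 140.0490 (V=13.0110), down 87.2613 (V=65.7987). Price 20.8918; hedge Δ=-1.0000, bond B=128.6218.
  t=1,j=1: stock 172.9000 → up 224.7700 (V=0.0000), down 140.0490 (V=13.0110). Price 2.4545; hedge Δ=-0.1536, bond B=29.0075.
  t=0,j=0: stock 133.0000 → up 172.9000 (V=2.4545), down 107.7300 (V=20.8918). Price 5.5407; hedge Δ=-0.2829, bond B=43.1680.
Root portfolio cost Δ·133+B reproduces V0=5.5407.

(0,0): Delta=-0.2829 Bond=43.1680
(1,0): Delta=-1.0000 Bond=128.6218
(1,1): Delta=-0.1536 Bond=29.0075
V0=5.5407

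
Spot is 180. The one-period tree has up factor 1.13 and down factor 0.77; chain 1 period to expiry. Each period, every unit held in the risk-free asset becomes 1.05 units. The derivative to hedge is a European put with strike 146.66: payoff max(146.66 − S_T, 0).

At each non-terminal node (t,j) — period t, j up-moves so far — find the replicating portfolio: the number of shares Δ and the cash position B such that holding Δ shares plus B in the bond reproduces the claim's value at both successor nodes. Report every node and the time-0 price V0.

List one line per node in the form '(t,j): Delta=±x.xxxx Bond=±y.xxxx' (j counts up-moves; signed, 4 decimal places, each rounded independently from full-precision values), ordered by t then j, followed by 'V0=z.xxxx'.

Risk-neutral probability p* = (R−d)/(u−d) = (1.05−0.77)/(1.13−0.77) = 0.7778.
Terminal payoffs: V(1,0)=8.0600, V(1,1)=0.0000
Node (0,0) S=180.0000: V=(p*·0.0000+(1−p*)·8.0600)/1.05=1.7058; Δ=(0.0000−8.0600)/(203.4000−138.6000)=-0.1244; B=V−Δ·S=24.0947
Each (Δ,B) replicates both successor values, so the strategy is self-financing and V0 is arbitrage-free.

(0,0): Delta=-0.1244 Bond=24.0947
V0=1.7058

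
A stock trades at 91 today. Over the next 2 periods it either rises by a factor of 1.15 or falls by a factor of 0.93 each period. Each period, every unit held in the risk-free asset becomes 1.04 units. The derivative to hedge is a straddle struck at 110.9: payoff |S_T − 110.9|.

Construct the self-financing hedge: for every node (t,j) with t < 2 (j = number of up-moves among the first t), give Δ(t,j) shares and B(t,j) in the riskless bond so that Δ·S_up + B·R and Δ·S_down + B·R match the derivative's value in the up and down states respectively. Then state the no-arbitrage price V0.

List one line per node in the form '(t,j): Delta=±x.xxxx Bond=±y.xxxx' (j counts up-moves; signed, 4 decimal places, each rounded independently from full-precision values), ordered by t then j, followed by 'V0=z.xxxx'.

(0,0): Delta=-0.5462 Bond=65.6091
(1,0): Delta=-1.0000 Bond=106.6346
(1,1): Delta=-0.1793 Bond=29.8324
V0=15.9007

Under the risk-neutral measure, an up-move has probability p* = (R−d)/(u−d) = 0.5000 and values discount at R = 1.04.
Terminal payoffs: V(2,0)=32.1941, V(2,1)=13.5755, V(2,2)=9.4475
(1,0): S=84.6300. Δ = (V_up−V_dn)/(S_up−S_dn) = (13.5755−32.1941)/(97.3245−78.7059) = -1.0000. V = [p*·13.5755 + (1−p*)·32.1941]/1.04 = 22.0046. B = V − Δ·S = 106.6346.
(1,1): S=104.6500. Δ = (V_up−V_dn)/(S_up−S_dn) = (9.4475−13.5755)/(120.3475−97.3245) = -0.1793. V = [p*·9.4475 + (1−p*)·13.5755]/1.04 = 11.0687. B = V − Δ·S = 29.8324.
(0,0): S=91.0000. Δ = (V_up−V_dn)/(S_up−S_dn) = (11.0687−22.0046)/(104.6500−84.6300) = -0.5462. V = [p*·11.0687 + (1−p*)·22.0046]/1.04 = 15.9007. B = V − Δ·S = 65.6091.
Each (Δ,B) replicates both successor values, so the strategy is self-financing and V0 is arbitrage-free.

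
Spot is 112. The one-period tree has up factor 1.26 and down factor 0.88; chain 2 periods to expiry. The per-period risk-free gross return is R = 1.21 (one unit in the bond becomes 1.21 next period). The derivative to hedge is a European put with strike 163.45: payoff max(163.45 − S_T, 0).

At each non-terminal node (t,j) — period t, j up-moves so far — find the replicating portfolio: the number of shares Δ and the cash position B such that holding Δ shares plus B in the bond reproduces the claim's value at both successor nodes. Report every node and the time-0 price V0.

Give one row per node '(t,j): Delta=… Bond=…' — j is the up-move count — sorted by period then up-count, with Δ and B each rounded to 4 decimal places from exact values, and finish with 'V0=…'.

(0,0): Delta=-0.7578 Bond=91.9121
(1,0): Delta=-1.0000 Bond=135.0826
(1,1): Delta=-0.7322 Bond=107.5971
V0=7.0360

Under the risk-neutral measure, an up-move has probability p* = (R−d)/(u−d) = 0.8684 and values discount at R = 1.21.
Payoff layer (t=2): V(2,0)=76.7172, V(2,1)=39.2644, V(2,2)=0.0000
Node (1,0) S=98.5600: V=(p*·39.2644+(1−p*)·76.7172)/1.21=36.5226; Δ=(39.2644−76.7172)/(124.1856−86.7328)=-1.0000; B=V−Δ·S=135.0826
Node (1,1) S=141.1200: V=(p*·0.0000+(1−p*)·39.2644)/1.21=4.2697; Δ=(0.0000−39.2644)/(177.8112−124.1856)=-0.7322; B=V−Δ·S=107.5971
Node (0,0) S=112.0000: V=(p*·4.2697+(1−p*)·36.5226)/1.21=7.0360; Δ=(4.2697−36.5226)/(141.1200−98.5600)=-0.7578; B=V−Δ·S=91.9121
Root portfolio cost Δ·112+B reproduces V0=7.0360.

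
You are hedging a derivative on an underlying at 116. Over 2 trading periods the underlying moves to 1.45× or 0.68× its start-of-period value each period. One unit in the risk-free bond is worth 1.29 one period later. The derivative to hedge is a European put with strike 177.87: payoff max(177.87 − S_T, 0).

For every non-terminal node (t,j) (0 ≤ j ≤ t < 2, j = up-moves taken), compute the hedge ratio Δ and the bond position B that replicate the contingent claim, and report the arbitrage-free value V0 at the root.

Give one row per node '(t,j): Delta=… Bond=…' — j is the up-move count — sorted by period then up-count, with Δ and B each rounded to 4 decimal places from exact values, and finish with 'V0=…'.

Risk-neutral probability p* = (R−d)/(u−d) = (1.29−0.68)/(1.45−0.68) = 0.7922.
Payoff layer (t=2): V(2,0)=124.2316, V(2,1)=63.4940, V(2,2)=0.0000
  t=1,j=0: stock 78.8800 → up 114.3760 (V=63.4940), down 53.6384 (V=124.2316). Price 59.0037; hedge Δ=-1.0000, bond B=137.8837.
  t=1,j=1: stock 168.2000 → up 243.8900 (V=0.0000), down 114.3760 (V=63.4940). Price 10.2276; hedge Δ=-0.4902, bond B=92.6873.
  t=0,j=0: stock 116.0000 → up 168.2000 (V=10.2276), down 78.8800 (V=59.0037). Price 15.7852; hedge Δ=-0.5461, bond B=79.1308.
Check: Δ(0,0)·S0 + B(0,0) = 15.7852 = V0.

(0,0): Delta=-0.5461 Bond=79.1308
(1,0): Delta=-1.0000 Bond=137.8837
(1,1): Delta=-0.4902 Bond=92.6873
V0=15.7852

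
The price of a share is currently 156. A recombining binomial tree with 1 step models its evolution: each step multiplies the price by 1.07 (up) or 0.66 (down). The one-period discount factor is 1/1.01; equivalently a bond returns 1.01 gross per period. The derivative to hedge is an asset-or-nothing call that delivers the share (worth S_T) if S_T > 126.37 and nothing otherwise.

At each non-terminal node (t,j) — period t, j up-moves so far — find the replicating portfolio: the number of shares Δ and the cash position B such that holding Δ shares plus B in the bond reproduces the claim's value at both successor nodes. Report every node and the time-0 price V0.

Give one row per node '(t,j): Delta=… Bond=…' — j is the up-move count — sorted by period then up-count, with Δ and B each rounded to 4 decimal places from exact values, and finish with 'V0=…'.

Under the risk-neutral measure, an up-move has probability p* = (R−d)/(u−d) = 0.8537 and values discount at R = 1.01.
Payoff layer (t=1): V(1,0)=0.0000, V(1,1)=166.9200
  t=0,j=0: stock 156.0000 → up 166.9200 (V=166.9200), down 102.9600 (V=0.0000). Price 141.0819; hedge Δ=2.6098, bond B=-266.0401.
The time-0 hedge costs 141.0819, which is the no-arbitrage price.

(0,0): Delta=2.6098 Bond=-266.0401
V0=141.0819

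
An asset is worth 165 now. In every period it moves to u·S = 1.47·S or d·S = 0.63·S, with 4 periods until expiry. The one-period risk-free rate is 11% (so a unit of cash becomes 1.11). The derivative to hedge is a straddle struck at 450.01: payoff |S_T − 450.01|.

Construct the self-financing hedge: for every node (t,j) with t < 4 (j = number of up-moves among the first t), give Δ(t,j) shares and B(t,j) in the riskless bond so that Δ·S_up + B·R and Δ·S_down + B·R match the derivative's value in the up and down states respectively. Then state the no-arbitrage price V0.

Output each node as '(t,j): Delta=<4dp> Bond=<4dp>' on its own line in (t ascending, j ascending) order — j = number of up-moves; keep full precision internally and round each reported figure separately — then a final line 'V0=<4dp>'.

The replicating-portfolio and risk-neutral prices coincide; use p* = (1.11−0.63)/(1.47−0.63) = 0.5714 for the latter.
Terminal payoffs: V(4,0)=424.0176, V(4,1)=389.3611, V(4,2)=308.4959, V(4,3)=119.8104, V(4,4)=320.4557
  t=3,j=0: stock 41.2578 → up 60.6489 (V=389.3611), down 25.9924 (V=424.0176). Price 364.1567; hedge Δ=-1.0000, bond B=405.4144.
  t=3,j=1: stock 96.2681 → up 141.5141 (V=308.4959), down 60.6489 (V=389.3611). Price 309.1463; hedge Δ=-1.0000, bond B=405.4144.
  t=3,j=2: stock 224.6256 → up 330.1996 (V=119.8104), down 141.5141 (V=308.4959). Price 180.7889; hedge Δ=-1.0000, bond B=405.4144.
  t=3,j=3: stock 524.1263 → up 770.4657 (V=320.4557), down 330.1996 (V=119.8104). Price 211.2296; hedge Δ=0.4557, bond B=-27.6338.
  t=2,j=0: stock 65.4885 → up 96.2681 (V=309.1463), down 41.2578 (V=364.1567). Price 299.7497; hedge Δ=-1.0000, bond B=365.2382.
  t=2,j=1: stock 152.8065 → up 224.6256 (V=180.7889), down 96.2681 (V=309.1463). Price 212.4317; hedge Δ=-1.0000, bond B=365.2382.
  t=2,j=2: stock 356.5485 → up 524.1263 (V=211.2296), down 224.6256 (V=180.7889). Price 178.5438; hedge Δ=0.1016, bond B=142.3048.
  t=1,j=0: stock 103.9500 → up 152.8065 (V=212.4317), down 65.4885 (V=299.7497). Price 225.0934; hedge Δ=-1.0000, bond B=329.0434.
  t=1,j=1: stock 242.5500 → up 356.5485 (V=178.5438), down 152.8065 (V=212.4317). Price 173.9344; hedge Δ=-0.1663, bond B=214.2772.
  t=0,j=0: stock 165.0000 → up 242.5500 (V=173.9344), down 103.9500 (V=225.0934). Price 176.4502; hedge Δ=-0.3691, bond B=237.3538.
The time-0 hedge costs 176.4502, which is the no-arbitrage price.

(0,0): Delta=-0.3691 Bond=237.3538
(1,0): Delta=-1.0000 Bond=329.0434
(1,1): Delta=-0.1663 Bond=214.2772
(2,0): Delta=-1.0000 Bond=365.2382
(2,1): Delta=-1.0000 Bond=365.2382
(2,2): Delta=0.1016 Bond=142.3048
(3,0): Delta=-1.0000 Bond=405.4144
(3,1): Delta=-1.0000 Bond=405.4144
(3,2): Delta=-1.0000 Bond=405.4144
(3,3): Delta=0.4557 Bond=-27.6338
V0=176.4502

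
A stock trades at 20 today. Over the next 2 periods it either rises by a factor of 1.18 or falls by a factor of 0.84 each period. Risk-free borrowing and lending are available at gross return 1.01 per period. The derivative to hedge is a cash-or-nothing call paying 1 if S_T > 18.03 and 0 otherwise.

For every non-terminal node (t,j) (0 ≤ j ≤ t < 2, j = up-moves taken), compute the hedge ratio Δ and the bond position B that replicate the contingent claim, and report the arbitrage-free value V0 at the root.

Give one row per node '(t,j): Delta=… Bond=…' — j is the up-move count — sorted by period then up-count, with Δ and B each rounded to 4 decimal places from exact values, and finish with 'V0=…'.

(0,0): Delta=0.0728 Bond=-0.7208
(1,0): Delta=0.1751 Bond=-2.4461
(1,1): Delta=0.0000 Bond=0.9901
V0=0.7352

Risk-neutral probability p* = (R−d)/(u−d) = (1.01−0.84)/(1.18−0.84) = 0.5000.
Payoff layer (t=2): V(2,0)=0.0000, V(2,1)=1.0000, V(2,2)=1.0000
(1,0): S=16.8000. Δ = (V_up−V_dn)/(S_up−S_dn) = (1.0000−0.0000)/(19.8240−14.1120) = 0.1751. V = [p*·1.0000 + (1−p*)·0.0000]/1.01 = 0.4950. B = V − Δ·S = -2.4461.
(1,1): S=23.6000. Δ = (V_up−V_dn)/(S_up−S_dn) = (1.0000−1.0000)/(27.8480−19.8240) = 0.0000. V = [p*·1.0000 + (1−p*)·1.0000]/1.01 = 0.9901. B = V − Δ·S = 0.9901.
(0,0): S=20.0000. Δ = (V_up−V_dn)/(S_up−S_dn) = (0.9901−0.4950)/(23.6000−16.8000) = 0.0728. V = [p*·0.9901 + (1−p*)·0.4950]/1.01 = 0.7352. B = V − Δ·S = -0.7208.
Check: Δ(0,0)·S0 + B(0,0) = 0.7352 = V0.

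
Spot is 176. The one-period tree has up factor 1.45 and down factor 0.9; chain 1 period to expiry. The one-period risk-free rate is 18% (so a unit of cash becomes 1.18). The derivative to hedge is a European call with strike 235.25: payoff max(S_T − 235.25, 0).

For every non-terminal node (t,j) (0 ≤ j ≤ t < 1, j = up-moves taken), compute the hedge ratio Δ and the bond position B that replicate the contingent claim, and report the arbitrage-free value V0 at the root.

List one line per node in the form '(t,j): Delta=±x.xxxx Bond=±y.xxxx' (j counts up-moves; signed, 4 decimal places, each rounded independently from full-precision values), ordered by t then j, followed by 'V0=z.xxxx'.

Under the risk-neutral measure, an up-move has probability p* = (R−d)/(u−d) = 0.5091 and values discount at R = 1.18.
Terminal payoffs: V(1,0)=0.0000, V(1,1)=19.9500
  t=0,j=0: stock 176.0000 → up 255.2000 (V=19.9500), down 158.4000 (V=0.0000). Price 8.6071; hedge Δ=0.2061, bond B=-27.6656.
Check: Δ(0,0)·S0 + B(0,0) = 8.6071 = V0.

(0,0): Delta=0.2061 Bond=-27.6656
V0=8.6071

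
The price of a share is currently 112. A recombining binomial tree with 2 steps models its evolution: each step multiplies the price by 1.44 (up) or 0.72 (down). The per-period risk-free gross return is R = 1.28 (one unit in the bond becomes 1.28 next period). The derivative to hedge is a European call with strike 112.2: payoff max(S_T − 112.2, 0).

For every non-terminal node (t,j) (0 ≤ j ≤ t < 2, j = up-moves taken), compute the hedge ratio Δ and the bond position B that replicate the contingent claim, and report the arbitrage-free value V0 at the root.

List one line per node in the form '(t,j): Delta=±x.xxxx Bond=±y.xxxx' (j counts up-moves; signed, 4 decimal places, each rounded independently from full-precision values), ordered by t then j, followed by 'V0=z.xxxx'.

The replicating-portfolio and risk-neutral prices coincide; use p* = (1.28−0.72)/(1.44−0.72) = 0.7778 for the latter.
Payoff layer (t=2): V(2,0)=0.0000, V(2,1)=3.9216, V(2,2)=120.0432
  t=1,j=0: stock 80.6400 → up 116.1216 (V=3.9216), down 58.0608 (V=0.0000). Price 2.3829; hedge Δ=0.0675, bond B=-3.0637.
  t=1,j=1: stock 161.2800 → up 232.2432 (V=120.0432), down 116.1216 (V=3.9216). Price 73.6238; hedge Δ=1.0000, bond B=-87.6562.
  t=0,j=0: stock 112.0000 → up 161.2800 (V=73.6238), down 80.6400 (V=2.3829). Price 45.1504; hedge Δ=0.8834, bond B=-53.7952.
The time-0 hedge costs 45.1504, which is the no-arbitrage price.

(0,0): Delta=0.8834 Bond=-53.7952
(1,0): Delta=0.0675 Bond=-3.0637
(1,1): Delta=1.0000 Bond=-87.6562
V0=45.1504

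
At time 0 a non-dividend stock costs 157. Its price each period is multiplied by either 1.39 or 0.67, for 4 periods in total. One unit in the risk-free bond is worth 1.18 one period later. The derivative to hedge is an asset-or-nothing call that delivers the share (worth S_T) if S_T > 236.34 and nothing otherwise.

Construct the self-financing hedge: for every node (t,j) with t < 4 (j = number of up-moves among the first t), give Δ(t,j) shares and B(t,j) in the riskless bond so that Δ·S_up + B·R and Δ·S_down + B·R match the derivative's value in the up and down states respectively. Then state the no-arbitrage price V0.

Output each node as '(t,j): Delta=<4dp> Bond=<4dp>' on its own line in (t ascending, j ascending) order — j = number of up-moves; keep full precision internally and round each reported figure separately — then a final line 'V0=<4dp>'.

Under the risk-neutral measure, an up-move has probability p* = (R−d)/(u−d) = 0.7083 and values discount at R = 1.18.
Terminal values V(4,·): V(4,0)=0.0000, V(4,1)=0.0000, V(4,2)=0.0000, V(4,3)=282.5003, V(4,4)=586.0826
(3,0): S=47.2198. Δ = (V_up−V_dn)/(S_up−S_dn) = (0.0000−0.0000)/(65.6355−31.6373) = 0.0000. V = [p*·0.0000 + (1−p*)·0.0000]/1.18 = 0.0000. B = V − Δ·S = 0.0000.
(3,1): S=97.9634. Δ = (V_up−V_dn)/(S_up−S_dn) = (0.0000−0.0000)/(136.1692−65.6355) = 0.0000. V = [p*·0.0000 + (1−p*)·0.0000]/1.18 = 0.0000. B = V − Δ·S = 0.0000.
(3,2): S=203.2376. Δ = (V_up−V_dn)/(S_up−S_dn) = (282.5003−0.0000)/(282.5003−136.1692) = 1.9306. V = [p*·282.5003 + (1−p*)·0.0000]/1.18 = 169.5800. B = V − Δ·S = -222.7815.
(3,3): S=421.6422. Δ = (V_up−V_dn)/(S_up−S_dn) = (586.0826−282.5003)/(586.0826−282.5003) = 1.0000. V = [p*·586.0826 + (1−p*)·282.5003]/1.18 = 421.6422. B = V − Δ·S = 0.0000.
(2,0): S=70.4773. Δ = (V_up−V_dn)/(S_up−S_dn) = (0.0000−0.0000)/(97.9634−47.2198) = 0.0000. V = [p*·0.0000 + (1−p*)·0.0000]/1.18 = 0.0000. B = V − Δ·S = 0.0000.
(2,1): S=146.2141. Δ = (V_up−V_dn)/(S_up−S_dn) = (169.5800−0.0000)/(203.2376−97.9634) = 1.6108. V = [p*·169.5800 + (1−p*)·0.0000]/1.18 = 101.7959. B = V − Δ·S = -133.7318.
(2,2): S=303.3397. Δ = (V_up−V_dn)/(S_up−S_dn) = (421.6422−169.5800)/(421.6422−203.2376) = 1.1541. V = [p*·421.6422 + (1−p*)·169.5800]/1.18 = 295.0204. B = V − Δ·S = -55.0661.
(1,0): S=105.1900. Δ = (V_up−V_dn)/(S_up−S_dn) = (101.7959−0.0000)/(146.2141−70.4773) = 1.3441. V = [p*·101.7959 + (1−p*)·0.0000]/1.18 = 61.1063. B = V − Δ·S = -80.2769.
(1,1): S=218.2300. Δ = (V_up−V_dn)/(S_up−S_dn) = (295.0204−101.7959)/(303.3397−146.2141) = 1.2297. V = [p*·295.0204 + (1−p*)·101.7959]/1.18 = 202.2570. B = V − Δ·S = -66.1104.
(0,0): S=157.0000. Δ = (V_up−V_dn)/(S_up−S_dn) = (202.2570−61.1063)/(218.2300−105.1900) = 1.2487. V = [p*·202.2570 + (1−p*)·61.1063]/1.18 = 136.5153. B = V − Δ·S = -59.5273.
The time-0 hedge costs 136.5153, which is the no-arbitrage price.

(0,0): Delta=1.2487 Bond=-59.5273
(1,0): Delta=1.3441 Bond=-80.2769
(1,1): Delta=1.2297 Bond=-66.1104
(2,0): Delta=0.0000 Bond=0.0000
(2,1): Delta=1.6108 Bond=-133.7318
(2,2): Delta=1.1541 Bond=-55.0661
(3,0): Delta=0.0000 Bond=0.0000
(3,1): Delta=0.0000 Bond=0.0000
(3,2): Delta=1.9306 Bond=-222.7815
(3,3): Delta=1.0000 Bond=0.0000
V0=136.5153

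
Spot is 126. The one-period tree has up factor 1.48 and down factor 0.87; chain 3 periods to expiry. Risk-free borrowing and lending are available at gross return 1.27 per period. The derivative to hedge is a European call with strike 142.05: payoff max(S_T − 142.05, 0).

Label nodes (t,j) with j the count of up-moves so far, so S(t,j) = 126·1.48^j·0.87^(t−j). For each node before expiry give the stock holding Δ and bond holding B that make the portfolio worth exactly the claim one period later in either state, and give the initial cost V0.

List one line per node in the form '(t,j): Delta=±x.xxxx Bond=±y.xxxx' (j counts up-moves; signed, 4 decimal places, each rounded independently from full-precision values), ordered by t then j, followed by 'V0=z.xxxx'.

(0,0): Delta=0.9411 Bond=-60.6455
(1,0): Delta=0.7572 Bond=-56.8606
(1,1): Delta=0.9978 Bond=-87.6034
(2,0): Delta=0.0000 Bond=0.0000
(2,1): Delta=0.9909 Bond=-110.1247
(2,2): Delta=1.0000 Bond=-111.8504
V0=57.9322

No-arbitrage ⇒ martingale measure with p* = (R−d)/(u−d) = 0.6557.
Terminal payoffs: V(3,0)=0.0000, V(3,1)=0.0000, V(3,2)=98.0616, V(3,3)=266.4158
(2,0): S=95.3694. Δ = (V_up−V_dn)/(S_up−S_dn) = (0.0000−0.0000)/(141.1467−82.9714) = 0.0000. V = [p*·0.0000 + (1−p*)·0.0000]/1.27 = 0.0000. B = V − Δ·S = 0.0000.
(2,1): S=162.2376. Δ = (V_up−V_dn)/(S_up−S_dn) = (98.0616−0.0000)/(240.1116−141.1467) = 0.9909. V = [p*·98.0616 + (1−p*)·0.0000]/1.27 = 50.6321. B = V − Δ·S = -110.1247.
(2,2): S=275.9904. Δ = (V_up−V_dn)/(S_up−S_dn) = (266.4158−98.0616)/(408.4658−240.1116) = 1.0000. V = [p*·266.4158 + (1−p*)·98.0616]/1.27 = 164.1400. B = V − Δ·S = -111.8504.
(1,0): S=109.6200. Δ = (V_up−V_dn)/(S_up−S_dn) = (50.6321−0.0000)/(162.2376−95.3694) = 0.7572. V = [p*·50.6321 + (1−p*)·0.0000]/1.27 = 26.1428. B = V − Δ·S = -56.8606.
(1,1): S=186.4800. Δ = (V_up−V_dn)/(S_up−S_dn) = (164.1400−50.6321)/(275.9904−162.2376) = 0.9978. V = [p*·164.1400 + (1−p*)·50.6321]/1.27 = 98.4752. B = V − Δ·S = -87.6034.
(0,0): S=126.0000. Δ = (V_up−V_dn)/(S_up−S_dn) = (98.4752−26.1428)/(186.4800−109.6200) = 0.9411. V = [p*·98.4752 + (1−p*)·26.1428]/1.27 = 57.9322. B = V − Δ·S = -60.6455.
Root portfolio cost Δ·126+B reproduces V0=57.9322.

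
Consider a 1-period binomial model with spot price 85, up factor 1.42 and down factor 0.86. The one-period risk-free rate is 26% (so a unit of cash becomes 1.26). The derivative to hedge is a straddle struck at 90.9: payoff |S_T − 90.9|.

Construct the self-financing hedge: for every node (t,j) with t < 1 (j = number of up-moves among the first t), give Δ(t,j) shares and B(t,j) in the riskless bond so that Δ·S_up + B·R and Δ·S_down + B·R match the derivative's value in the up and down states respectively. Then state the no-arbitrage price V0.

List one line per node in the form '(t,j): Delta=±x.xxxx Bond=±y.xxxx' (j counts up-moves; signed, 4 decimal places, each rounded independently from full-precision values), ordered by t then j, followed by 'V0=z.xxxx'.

(0,0): Delta=0.2521 Bond=-0.4989
V0=20.9297

Risk-neutral probability p* = (R−d)/(u−d) = (1.26−0.86)/(1.42−0.86) = 0.7143.
Terminal values V(1,·): V(1,0)=17.8000, V(1,1)=29.8000
Node (0,0) S=85.0000: V=(p*·29.8000+(1−p*)·17.8000)/1.26=20.9297; Δ=(29.8000−17.8000)/(120.7000−73.1000)=0.2521; B=V−Δ·S=-0.4989
Check: Δ(0,0)·S0 + B(0,0) = 20.9297 = V0.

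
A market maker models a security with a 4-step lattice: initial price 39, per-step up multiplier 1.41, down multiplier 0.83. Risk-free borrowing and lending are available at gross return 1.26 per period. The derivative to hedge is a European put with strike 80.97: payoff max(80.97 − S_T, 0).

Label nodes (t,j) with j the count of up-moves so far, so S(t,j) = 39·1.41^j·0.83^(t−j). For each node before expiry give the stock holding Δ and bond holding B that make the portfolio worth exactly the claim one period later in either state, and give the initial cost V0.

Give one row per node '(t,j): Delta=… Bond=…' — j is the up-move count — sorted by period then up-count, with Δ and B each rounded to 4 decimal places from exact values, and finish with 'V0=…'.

(0,0): Delta=-0.3369 Bond=16.6686
(1,0): Delta=-0.8198 Bond=36.6357
(1,1): Delta=-0.2377 Bond=15.5490
(2,0): Delta=-1.0000 Bond=51.0015
(2,1): Delta=-0.7828 Bond=44.4724
(2,2): Delta=-0.1258 Bond=10.9124
(3,0): Delta=-1.0000 Bond=64.2619
(3,1): Delta=-1.0000 Bond=64.2619
(3,2): Delta=-0.7382 Bond=53.1654
(3,3): Delta=0.0000 Bond=0.0000
V0=3.5303

Risk-neutral probability p* = (R−d)/(u−d) = (1.26−0.83)/(1.41−0.83) = 0.7414.
Payoff layer (t=4): V(4,0)=62.4613, V(4,1)=49.5274, V(4,2)=27.5555, V(4,3)=0.0000, V(4,4)=0.0000
Node (3,0) S=22.2997: V=(p*·49.5274+(1−p*)·62.4613)/1.26=41.9622; Δ=(49.5274−62.4613)/(31.4426−18.5087)=-1.0000; B=V−Δ·S=64.2619
Node (3,1) S=37.8826: V=(p*·27.5555+(1−p*)·49.5274)/1.26=26.3793; Δ=(27.5555−49.5274)/(53.4145−31.4426)=-1.0000; B=V−Δ·S=64.2619
Node (3,2) S=64.3548: V=(p*·0.0000+(1−p*)·27.5555)/1.26=5.6559; Δ=(0.0000−27.5555)/(90.7403−53.4145)=-0.7382; B=V−Δ·S=53.1654
Node (3,3) S=109.3256: V=(p*·0.0000+(1−p*)·0.0000)/1.26=0.0000; Δ=(0.0000−0.0000)/(154.1491−90.7403)=0.0000; B=V−Δ·S=0.0000
Node (2,0) S=26.8671: V=(p*·26.3793+(1−p*)·41.9622)/1.26=24.1344; Δ=(26.3793−41.9622)/(37.8826−22.2997)=-1.0000; B=V−Δ·S=51.0015
Node (2,1) S=45.6417: V=(p*·5.6559+(1−p*)·26.3793)/1.26=8.7424; Δ=(5.6559−26.3793)/(64.3548−37.8826)=-0.7828; B=V−Δ·S=44.4724
Node (2,2) S=77.5359: V=(p*·0.0000+(1−p*)·5.6559)/1.26=1.1609; Δ=(0.0000−5.6559)/(109.3256−64.3548)=-0.1258; B=V−Δ·S=10.9124
Node (1,0) S=32.3700: V=(p*·8.7424+(1−p*)·24.1344)/1.26=10.0977; Δ=(8.7424−24.1344)/(45.6417−26.8671)=-0.8198; B=V−Δ·S=36.6357
Node (1,1) S=54.9900: V=(p*·1.1609+(1−p*)·8.7424)/1.26=2.4775; Δ=(1.1609−8.7424)/(77.5359−45.6417)=-0.2377; B=V−Δ·S=15.5490
Node (0,0) S=39.0000: V=(p*·2.4775+(1−p*)·10.0977)/1.26=3.5303; Δ=(2.4775−10.0977)/(54.9900−32.3700)=-0.3369; B=V−Δ·S=16.6686
Root portfolio cost Δ·39+B reproduces V0=3.5303.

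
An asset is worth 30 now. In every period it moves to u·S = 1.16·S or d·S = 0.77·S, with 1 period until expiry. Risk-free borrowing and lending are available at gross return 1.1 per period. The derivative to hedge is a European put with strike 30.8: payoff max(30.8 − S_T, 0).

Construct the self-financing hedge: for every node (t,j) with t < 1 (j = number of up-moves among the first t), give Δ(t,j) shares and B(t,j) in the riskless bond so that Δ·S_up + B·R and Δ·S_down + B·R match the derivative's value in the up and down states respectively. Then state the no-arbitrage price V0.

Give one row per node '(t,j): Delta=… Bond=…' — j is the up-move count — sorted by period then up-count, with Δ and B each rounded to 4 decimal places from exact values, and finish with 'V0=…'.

(0,0): Delta=-0.6581 Bond=20.8205
V0=1.0769

The replicating-portfolio and risk-neutral prices coincide; use p* = (1.1−0.77)/(1.16−0.77) = 0.8462 for the latter.
Terminal payoffs: V(1,0)=7.7000, V(1,1)=0.0000
(0,0): S=30.0000. Δ = (V_up−V_dn)/(S_up−S_dn) = (0.0000−7.7000)/(34.8000−23.1000) = -0.6581. V = [p*·0.0000 + (1−p*)·7.7000]/1.1 = 1.0769. B = V − Δ·S = 20.8205.
Each (Δ,B) replicates both successor values, so the strategy is self-financing and V0 is arbitrage-free.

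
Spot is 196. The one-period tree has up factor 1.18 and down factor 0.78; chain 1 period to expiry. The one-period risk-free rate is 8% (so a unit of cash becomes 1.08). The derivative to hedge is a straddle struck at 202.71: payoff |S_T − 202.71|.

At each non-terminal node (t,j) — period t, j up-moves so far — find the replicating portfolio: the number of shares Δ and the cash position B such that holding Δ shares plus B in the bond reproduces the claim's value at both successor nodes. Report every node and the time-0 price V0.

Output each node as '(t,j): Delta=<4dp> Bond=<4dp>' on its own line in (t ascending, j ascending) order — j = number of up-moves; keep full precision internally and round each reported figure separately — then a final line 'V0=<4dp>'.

(0,0): Delta=-0.2712 Bond=84.5250
V0=31.3750

Risk-neutral probability p* = (R−d)/(u−d) = (1.08−0.78)/(1.18−0.78) = 0.7500.
Terminal payoffs: V(1,0)=49.8300, V(1,1)=28.5700
Node (0,0) S=196.0000: V=(p*·28.5700+(1−p*)·49.8300)/1.08=31.3750; Δ=(28.5700−49.8300)/(231.2800−152.8800)=-0.2712; B=V−Δ·S=84.5250
Each (Δ,B) replicates both successor values, so the strategy is self-financing and V0 is arbitrage-free.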